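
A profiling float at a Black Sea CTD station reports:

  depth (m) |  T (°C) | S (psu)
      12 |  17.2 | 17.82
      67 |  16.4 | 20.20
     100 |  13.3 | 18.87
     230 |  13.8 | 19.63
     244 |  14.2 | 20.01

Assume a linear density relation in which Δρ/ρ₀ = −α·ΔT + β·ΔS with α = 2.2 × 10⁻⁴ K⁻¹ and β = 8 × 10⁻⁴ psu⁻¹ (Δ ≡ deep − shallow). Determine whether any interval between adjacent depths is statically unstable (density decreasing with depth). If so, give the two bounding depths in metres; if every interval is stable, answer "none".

Evaluate Δρ/ρ₀ = −αΔT + βΔS across each adjacent pair:
  12–67 m: −αΔT+βΔS = −(2.2 × 10⁻⁴)(-0.8)+(8 × 10⁻⁴)(+2.38) = 2.1 × 10⁻³ → stable
  67–100 m: −αΔT+βΔS = −(2.2 × 10⁻⁴)(-3.1)+(8 × 10⁻⁴)(-1.33) = -3.8 × 10⁻⁴ → UNSTABLE
  100–230 m: −αΔT+βΔS = −(2.2 × 10⁻⁴)(+0.5)+(8 × 10⁻⁴)(+0.76) = 5.0 × 10⁻⁴ → stable
  230–244 m: −αΔT+βΔS = −(2.2 × 10⁻⁴)(+0.4)+(8 × 10⁻⁴)(+0.38) = 2.2 × 10⁻⁴ → stable
The 67–100 m interval has Δρ < 0: lighter water underlies denser water.

67–100 m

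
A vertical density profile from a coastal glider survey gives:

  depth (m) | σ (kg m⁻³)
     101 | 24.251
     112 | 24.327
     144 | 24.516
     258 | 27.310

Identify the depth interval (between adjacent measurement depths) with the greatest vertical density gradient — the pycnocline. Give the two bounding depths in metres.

144–258 m

Compute the density gradient over each adjacent pair:
  101–112 m: Δρ/Δz = 0.076/11 = 6.9 × 10⁻³ kg m⁻⁴
  112–144 m: Δρ/Δz = 0.189/32 = 5.9 × 10⁻³ kg m⁻⁴
  144–258 m: Δρ/Δz = 2.794/114 = 0.025 kg m⁻⁴
The largest gradient is in the 144–258 m interval — the pycnocline.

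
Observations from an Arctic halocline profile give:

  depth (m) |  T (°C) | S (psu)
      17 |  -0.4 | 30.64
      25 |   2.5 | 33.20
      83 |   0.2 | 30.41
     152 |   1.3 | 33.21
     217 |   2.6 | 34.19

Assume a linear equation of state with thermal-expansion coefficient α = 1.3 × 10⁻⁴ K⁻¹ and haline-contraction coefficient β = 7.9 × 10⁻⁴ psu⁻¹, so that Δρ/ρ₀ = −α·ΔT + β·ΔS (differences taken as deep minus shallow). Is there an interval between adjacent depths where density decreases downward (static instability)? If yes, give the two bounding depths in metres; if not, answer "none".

25–83 m

Evaluate Δρ/ρ₀ = −αΔT + βΔS across each adjacent pair:
  17–25 m: −αΔT+βΔS = −(1.3 × 10⁻⁴)(+2.9)+(7.9 × 10⁻⁴)(+2.56) = 1.6 × 10⁻³ → stable
  25–83 m: −αΔT+βΔS = −(1.3 × 10⁻⁴)(-2.3)+(7.9 × 10⁻⁴)(-2.79) = -1.9 × 10⁻³ → UNSTABLE
  83–152 m: −αΔT+βΔS = −(1.3 × 10⁻⁴)(+1.1)+(7.9 × 10⁻⁴)(+2.80) = 2.1 × 10⁻³ → stable
  152–217 m: −αΔT+βΔS = −(1.3 × 10⁻⁴)(+1.3)+(7.9 × 10⁻⁴)(+0.98) = 6.1 × 10⁻⁴ → stable
The 25–83 m interval has Δρ < 0: lighter water underlies denser water.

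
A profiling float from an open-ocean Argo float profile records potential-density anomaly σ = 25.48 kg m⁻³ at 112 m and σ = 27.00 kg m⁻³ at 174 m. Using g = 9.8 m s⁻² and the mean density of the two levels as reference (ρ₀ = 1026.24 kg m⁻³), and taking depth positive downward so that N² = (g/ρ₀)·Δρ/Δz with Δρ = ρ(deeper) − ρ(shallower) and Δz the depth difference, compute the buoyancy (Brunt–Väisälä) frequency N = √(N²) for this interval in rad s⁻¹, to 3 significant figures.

0.0153 rad s⁻¹

Δρ = 1027.00 − 1025.48 = 1.52 kg m⁻³ over Δz = 174 − 112 = 62 m.
N² = (9.8/1026.24) × (1.52/62) = 2.3411 × 10⁻⁴ s⁻².
N = √(2.3411 × 10⁻⁴) = 0.015301 rad s⁻¹ ≈ 0.0153 rad s⁻¹.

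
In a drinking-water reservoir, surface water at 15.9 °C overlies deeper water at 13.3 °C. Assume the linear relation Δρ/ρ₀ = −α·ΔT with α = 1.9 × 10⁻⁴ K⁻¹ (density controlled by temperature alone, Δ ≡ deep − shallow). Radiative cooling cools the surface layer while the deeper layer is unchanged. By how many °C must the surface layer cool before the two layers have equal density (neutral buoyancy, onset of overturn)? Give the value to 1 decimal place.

With temperature the only control, equal density requires T_surf′ = T_deep.
T_surf′ = 13.3 °C.
Cooling required: 15.9 − 13.3 = 2.6 °C.

2.6 °C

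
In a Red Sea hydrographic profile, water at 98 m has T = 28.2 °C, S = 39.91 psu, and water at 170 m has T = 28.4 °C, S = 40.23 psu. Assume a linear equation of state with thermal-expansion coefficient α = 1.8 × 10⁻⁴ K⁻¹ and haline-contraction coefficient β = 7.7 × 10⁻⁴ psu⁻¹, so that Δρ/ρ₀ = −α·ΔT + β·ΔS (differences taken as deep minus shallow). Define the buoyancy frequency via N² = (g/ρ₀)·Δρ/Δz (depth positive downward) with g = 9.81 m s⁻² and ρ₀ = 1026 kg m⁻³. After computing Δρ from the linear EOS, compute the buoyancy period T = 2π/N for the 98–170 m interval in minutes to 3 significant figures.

19.6 min

ΔT = +0.2 K, ΔS = +0.32 psu (deep − shallow).
Δρ/ρ₀ = −αΔT + βΔS = -3.60 × 10⁻⁵ + 2.464 × 10⁻⁴ = 2.104 × 10⁻⁴, so Δρ ≈ 0.2159 kg m⁻³.
N² = (g/ρ₀)·Δρ/Δz = g·(Δρ/ρ₀)/Δz = 9.81 × 2.104 × 10⁻⁴ / 72 = 2.8667 × 10⁻⁵ s⁻².
N = √(2.8667 × 10⁻⁵) = 5.3542 × 10⁻³ rad s⁻¹ → T = 2π/N = 1.1735 × 10³ s = 19.558 min ≈ 19.6 min.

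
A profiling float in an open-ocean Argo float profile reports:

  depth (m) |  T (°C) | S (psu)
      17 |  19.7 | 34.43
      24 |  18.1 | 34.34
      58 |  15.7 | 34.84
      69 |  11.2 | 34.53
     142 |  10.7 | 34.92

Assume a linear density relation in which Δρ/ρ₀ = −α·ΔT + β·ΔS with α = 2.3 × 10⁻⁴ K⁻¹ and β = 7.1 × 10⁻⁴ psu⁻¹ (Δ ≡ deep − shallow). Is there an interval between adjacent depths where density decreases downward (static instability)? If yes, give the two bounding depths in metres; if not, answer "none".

Evaluate Δρ/ρ₀ = −αΔT + βΔS across each adjacent pair:
  17–24 m: −αΔT+βΔS = −(2.3 × 10⁻⁴)(-1.6)+(7.1 × 10⁻⁴)(-0.09) = 3.0 × 10⁻⁴ → stable
  24–58 m: −αΔT+βΔS = −(2.3 × 10⁻⁴)(-2.4)+(7.1 × 10⁻⁴)(+0.50) = 9.1 × 10⁻⁴ → stable
  58–69 m: −αΔT+βΔS = −(2.3 × 10⁻⁴)(-4.5)+(7.1 × 10⁻⁴)(-0.31) = 8.1 × 10⁻⁴ → stable
  69–142 m: −αΔT+βΔS = −(2.3 × 10⁻⁴)(-0.5)+(7.1 × 10⁻⁴)(+0.39) = 3.9 × 10⁻⁴ → stable
Every interval has Δρ > 0: the column is stably stratified throughout.

none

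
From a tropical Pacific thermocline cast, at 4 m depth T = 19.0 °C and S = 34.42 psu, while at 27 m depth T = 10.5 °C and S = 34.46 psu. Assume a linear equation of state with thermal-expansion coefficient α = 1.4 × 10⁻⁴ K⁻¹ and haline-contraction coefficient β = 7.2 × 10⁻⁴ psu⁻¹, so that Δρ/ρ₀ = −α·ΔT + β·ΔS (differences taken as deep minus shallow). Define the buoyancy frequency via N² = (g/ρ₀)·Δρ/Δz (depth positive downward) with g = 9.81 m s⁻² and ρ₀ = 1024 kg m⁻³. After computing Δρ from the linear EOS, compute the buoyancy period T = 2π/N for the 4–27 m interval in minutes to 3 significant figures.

4.59 min

ΔT = -8.5 K, ΔS = +0.04 psu (deep − shallow).
Δρ/ρ₀ = −αΔT + βΔS = 1.19 × 10⁻³ + 2.88 × 10⁻⁵ = 1.2188 × 10⁻³, so Δρ ≈ 1.248 kg m⁻³.
N² = (g/ρ₀)·Δρ/Δz = g·(Δρ/ρ₀)/Δz = 9.81 × 1.2188 × 10⁻³ / 23 = 5.1984 × 10⁻⁴ s⁻².
N = √(5.1984 × 10⁻⁴) = 0.022800 rad s⁻¹ → T = 2π/N = 275.58 s = 4.5930 min ≈ 4.59 min.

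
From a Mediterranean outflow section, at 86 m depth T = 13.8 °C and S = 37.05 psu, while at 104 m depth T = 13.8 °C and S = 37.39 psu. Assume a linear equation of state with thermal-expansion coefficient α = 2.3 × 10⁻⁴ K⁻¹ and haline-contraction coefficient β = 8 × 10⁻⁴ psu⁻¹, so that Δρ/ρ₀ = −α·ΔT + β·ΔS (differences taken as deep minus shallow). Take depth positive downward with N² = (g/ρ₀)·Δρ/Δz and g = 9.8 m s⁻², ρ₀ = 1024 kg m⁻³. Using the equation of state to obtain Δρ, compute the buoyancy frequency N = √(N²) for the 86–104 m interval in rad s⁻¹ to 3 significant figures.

ΔT = +0.0 K, ΔS = +0.34 psu (deep − shallow).
Δρ/ρ₀ = −αΔT + βΔS = 0 + 2.72 × 10⁻⁴ = 2.72 × 10⁻⁴, so Δρ ≈ 0.2785 kg m⁻³.
N² = (g/ρ₀)·Δρ/Δz = g·(Δρ/ρ₀)/Δz = 9.8 × 2.72 × 10⁻⁴ / 18 = 1.4809 × 10⁻⁴ s⁻².
N = √(1.4809 × 10⁻⁴) = 0.012169 rad s⁻¹ ≈ 0.0122 rad s⁻¹.

0.0122 rad s⁻¹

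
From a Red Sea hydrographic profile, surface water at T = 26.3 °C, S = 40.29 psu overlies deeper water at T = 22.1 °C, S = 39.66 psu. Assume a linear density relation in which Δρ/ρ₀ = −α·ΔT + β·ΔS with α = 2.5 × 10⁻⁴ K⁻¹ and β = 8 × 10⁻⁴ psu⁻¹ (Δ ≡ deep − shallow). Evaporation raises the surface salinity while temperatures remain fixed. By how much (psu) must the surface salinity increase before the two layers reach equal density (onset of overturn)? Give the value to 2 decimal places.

Neutral buoyancy requires −α(T_deep − T_surf) + β(S_deep − S_surf′) = 0.
S_surf′ = S_deep − (α/β)·ΔT = 39.66 − (2.5 × 10⁻⁴/8 × 10⁻⁴)·(-4.2) = 40.9725 psu.
Increase required: 40.9725 − 40.29 = 0.6825 psu.

0.68 psu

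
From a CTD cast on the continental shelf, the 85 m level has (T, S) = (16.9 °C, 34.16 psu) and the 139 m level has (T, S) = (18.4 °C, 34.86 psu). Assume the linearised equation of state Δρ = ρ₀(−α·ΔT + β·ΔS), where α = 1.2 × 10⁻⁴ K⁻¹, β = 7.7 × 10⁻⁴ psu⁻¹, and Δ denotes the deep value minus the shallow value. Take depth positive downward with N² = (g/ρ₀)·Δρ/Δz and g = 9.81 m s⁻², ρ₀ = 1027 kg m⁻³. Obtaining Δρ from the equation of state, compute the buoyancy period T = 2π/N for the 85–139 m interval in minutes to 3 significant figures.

ΔT = +1.5 K, ΔS = +0.70 psu (deep − shallow).
Δρ/ρ₀ = −αΔT + βΔS = -1.80 × 10⁻⁴ + 5.39 × 10⁻⁴ = 3.59 × 10⁻⁴, so Δρ ≈ 0.3687 kg m⁻³.
N² = (g/ρ₀)·Δρ/Δz = g·(Δρ/ρ₀)/Δz = 9.81 × 3.59 × 10⁻⁴ / 54 = 6.5218 × 10⁻⁵ s⁻².
N = √(6.5218 × 10⁻⁵) = 8.0758 × 10⁻³ rad s⁻¹ → T = 2π/N = 778.03 s = 12.967 min ≈ 13.0 min.

13.0 min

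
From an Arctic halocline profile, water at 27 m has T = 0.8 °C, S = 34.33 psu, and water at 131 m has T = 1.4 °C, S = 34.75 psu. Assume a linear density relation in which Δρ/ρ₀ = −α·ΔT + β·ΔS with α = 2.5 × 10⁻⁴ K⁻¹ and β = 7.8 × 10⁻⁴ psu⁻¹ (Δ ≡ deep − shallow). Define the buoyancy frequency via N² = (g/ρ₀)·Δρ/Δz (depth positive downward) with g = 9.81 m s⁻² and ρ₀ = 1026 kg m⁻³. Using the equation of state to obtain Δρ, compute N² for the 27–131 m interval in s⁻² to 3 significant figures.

1.68 × 10⁻⁵ s⁻²

ΔT = +0.6 K, ΔS = +0.42 psu (deep − shallow).
Δρ/ρ₀ = −αΔT + βΔS = -1.50 × 10⁻⁴ + 3.276 × 10⁻⁴ = 1.776 × 10⁻⁴, so Δρ ≈ 0.1822 kg m⁻³.
N² = (g/ρ₀)·Δρ/Δz = g·(Δρ/ρ₀)/Δz = 9.81 × 1.776 × 10⁻⁴ / 104 = 1.6752 × 10⁻⁵ s⁻² ≈ 1.68 × 10⁻⁵ s⁻².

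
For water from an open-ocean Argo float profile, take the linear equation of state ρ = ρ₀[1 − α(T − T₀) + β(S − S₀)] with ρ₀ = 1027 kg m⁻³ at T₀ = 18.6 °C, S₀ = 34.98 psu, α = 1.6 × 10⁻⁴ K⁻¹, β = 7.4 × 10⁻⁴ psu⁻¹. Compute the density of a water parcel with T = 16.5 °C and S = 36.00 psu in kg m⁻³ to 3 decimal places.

T − T₀ = -2.1 K, S − S₀ = +1.02 psu.
Bracket = 1 − α·(-2.1) + β·(+1.02) = 1 + (1.0908 × 10⁻³) = 1.0010908.
ρ = 1027 × 1.0010908 = 1028.120 kg m⁻³.

1028.120 kg m⁻³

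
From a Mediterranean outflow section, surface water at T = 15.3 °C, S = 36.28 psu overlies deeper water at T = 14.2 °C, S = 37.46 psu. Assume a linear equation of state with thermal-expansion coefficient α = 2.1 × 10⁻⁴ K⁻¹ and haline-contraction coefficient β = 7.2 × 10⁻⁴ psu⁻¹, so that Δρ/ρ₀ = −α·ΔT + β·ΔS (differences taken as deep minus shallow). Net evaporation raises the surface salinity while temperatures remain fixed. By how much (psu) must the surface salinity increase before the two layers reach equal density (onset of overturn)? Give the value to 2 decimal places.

1.50 psu

Neutral buoyancy requires −α(T_deep − T_surf) + β(S_deep − S_surf′) = 0.
S_surf′ = S_deep − (α/β)·ΔT = 37.46 − (2.1 × 10⁻⁴/7.2 × 10⁻⁴)·(-1.1) = 37.7808 psu.
Increase required: 37.7808 − 36.28 = 1.5008 psu.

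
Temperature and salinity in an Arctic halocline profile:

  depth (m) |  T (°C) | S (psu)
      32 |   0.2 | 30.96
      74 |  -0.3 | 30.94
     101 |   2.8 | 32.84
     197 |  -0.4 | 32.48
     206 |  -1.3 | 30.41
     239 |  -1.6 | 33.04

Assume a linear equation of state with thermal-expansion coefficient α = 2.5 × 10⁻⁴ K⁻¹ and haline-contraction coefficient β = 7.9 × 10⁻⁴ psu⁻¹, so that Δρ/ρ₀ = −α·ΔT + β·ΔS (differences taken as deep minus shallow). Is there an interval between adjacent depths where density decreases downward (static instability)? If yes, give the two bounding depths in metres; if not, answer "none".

197–206 m

Evaluate Δρ/ρ₀ = −αΔT + βΔS across each adjacent pair:
  32–74 m: −αΔT+βΔS = −(2.5 × 10⁻⁴)(-0.5)+(7.9 × 10⁻⁴)(-0.02) = 1.1 × 10⁻⁴ → stable
  74–101 m: −αΔT+βΔS = −(2.5 × 10⁻⁴)(+3.1)+(7.9 × 10⁻⁴)(+1.90) = 7.3 × 10⁻⁴ → stable
  101–197 m: −αΔT+βΔS = −(2.5 × 10⁻⁴)(-3.2)+(7.9 × 10⁻⁴)(-0.36) = 5.2 × 10⁻⁴ → stable
  197–206 m: −αΔT+βΔS = −(2.5 × 10⁻⁴)(-0.9)+(7.9 × 10⁻⁴)(-2.07) = -1.4 × 10⁻³ → UNSTABLE
  206–239 m: −αΔT+βΔS = −(2.5 × 10⁻⁴)(-0.3)+(7.9 × 10⁻⁴)(+2.63) = 2.2 × 10⁻³ → stable
The 197–206 m interval has Δρ < 0: lighter water underlies denser water.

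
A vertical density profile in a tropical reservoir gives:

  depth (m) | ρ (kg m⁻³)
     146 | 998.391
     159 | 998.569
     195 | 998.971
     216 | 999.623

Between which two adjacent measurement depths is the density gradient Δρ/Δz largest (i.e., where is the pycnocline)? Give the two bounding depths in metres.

195–216 m

Compute the density gradient over each adjacent pair:
  146–159 m: Δρ/Δz = 0.178/13 = 0.014 kg m⁻⁴
  159–195 m: Δρ/Δz = 0.402/36 = 0.011 kg m⁻⁴
  195–216 m: Δρ/Δz = 0.652/21 = 0.031 kg m⁻⁴
The largest gradient is in the 195–216 m interval — the pycnocline.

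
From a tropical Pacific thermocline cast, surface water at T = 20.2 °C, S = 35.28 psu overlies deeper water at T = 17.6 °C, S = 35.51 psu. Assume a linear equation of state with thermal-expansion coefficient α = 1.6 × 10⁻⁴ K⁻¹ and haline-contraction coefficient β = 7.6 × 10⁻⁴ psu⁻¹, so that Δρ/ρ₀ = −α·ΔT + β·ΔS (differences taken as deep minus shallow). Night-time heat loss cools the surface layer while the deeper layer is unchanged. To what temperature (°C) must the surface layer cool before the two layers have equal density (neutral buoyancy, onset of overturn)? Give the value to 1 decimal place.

Neutral buoyancy requires Δρ = 0, i.e. −α(T_deep − T_surf′) + β(S_deep − S_surf) = 0.
T_surf′ = T_deep − (β/α)·ΔS = 17.6 − (7.6 × 10⁻⁴/1.6 × 10⁻⁴)·(+0.23) = 16.508 °C.
Cooling required: 20.2 − (16.508) = 3.692 °C.

16.5 °C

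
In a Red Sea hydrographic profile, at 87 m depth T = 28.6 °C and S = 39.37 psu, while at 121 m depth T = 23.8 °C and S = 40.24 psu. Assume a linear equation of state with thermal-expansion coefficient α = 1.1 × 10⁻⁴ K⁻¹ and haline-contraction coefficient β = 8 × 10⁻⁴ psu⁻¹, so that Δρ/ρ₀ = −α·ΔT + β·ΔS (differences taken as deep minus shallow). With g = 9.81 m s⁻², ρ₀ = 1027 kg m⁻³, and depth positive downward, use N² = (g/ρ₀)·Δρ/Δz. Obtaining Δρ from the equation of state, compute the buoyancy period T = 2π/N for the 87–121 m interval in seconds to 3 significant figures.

334 s

ΔT = -4.8 K, ΔS = +0.87 psu (deep − shallow).
Δρ/ρ₀ = −αΔT + βΔS = 5.28 × 10⁻⁴ + 6.96 × 10⁻⁴ = 1.224 × 10⁻³, so Δρ ≈ 1.257 kg m⁻³.
N² = (g/ρ₀)·Δρ/Δz = g·(Δρ/ρ₀)/Δz = 9.81 × 1.224 × 10⁻³ / 34 = 3.5316 × 10⁻⁴ s⁻².
N = √(3.5316 × 10⁻⁴) = 0.018793 rad s⁻¹ → T = 2π/N = 334.34 s ≈ 334 s.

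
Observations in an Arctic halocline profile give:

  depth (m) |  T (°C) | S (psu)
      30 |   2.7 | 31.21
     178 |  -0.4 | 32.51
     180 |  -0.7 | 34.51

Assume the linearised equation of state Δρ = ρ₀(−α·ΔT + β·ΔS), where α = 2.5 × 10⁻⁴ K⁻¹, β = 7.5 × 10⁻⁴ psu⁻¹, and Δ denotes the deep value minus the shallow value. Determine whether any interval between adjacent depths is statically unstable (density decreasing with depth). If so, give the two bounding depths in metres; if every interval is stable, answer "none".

none

Evaluate Δρ/ρ₀ = −αΔT + βΔS across each adjacent pair:
  30–178 m: −αΔT+βΔS = −(2.5 × 10⁻⁴)(-3.1)+(7.5 × 10⁻⁴)(+1.30) = 1.8 × 10⁻³ → stable
  178–180 m: −αΔT+βΔS = −(2.5 × 10⁻⁴)(-0.3)+(7.5 × 10⁻⁴)(+2.00) = 1.6 × 10⁻³ → stable
Every interval has Δρ > 0: the column is stably stratified throughout.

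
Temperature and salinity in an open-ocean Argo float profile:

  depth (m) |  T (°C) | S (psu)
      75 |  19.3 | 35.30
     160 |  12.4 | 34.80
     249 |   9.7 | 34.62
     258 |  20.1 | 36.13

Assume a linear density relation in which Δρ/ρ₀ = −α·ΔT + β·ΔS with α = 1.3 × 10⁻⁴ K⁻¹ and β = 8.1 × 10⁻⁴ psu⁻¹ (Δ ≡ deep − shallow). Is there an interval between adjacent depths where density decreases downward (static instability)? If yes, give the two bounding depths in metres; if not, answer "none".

Evaluate Δρ/ρ₀ = −αΔT + βΔS across each adjacent pair:
  75–160 m: −αΔT+βΔS = −(1.3 × 10⁻⁴)(-6.9)+(8.1 × 10⁻⁴)(-0.50) = 4.9 × 10⁻⁴ → stable
  160–249 m: −αΔT+βΔS = −(1.3 × 10⁻⁴)(-2.7)+(8.1 × 10⁻⁴)(-0.18) = 2.1 × 10⁻⁴ → stable
  249–258 m: −αΔT+βΔS = −(1.3 × 10⁻⁴)(+10.4)+(8.1 × 10⁻⁴)(+1.51) = -1.3 × 10⁻⁴ → UNSTABLE
The 249–258 m interval has Δρ < 0: lighter water underlies denser water.

249–258 m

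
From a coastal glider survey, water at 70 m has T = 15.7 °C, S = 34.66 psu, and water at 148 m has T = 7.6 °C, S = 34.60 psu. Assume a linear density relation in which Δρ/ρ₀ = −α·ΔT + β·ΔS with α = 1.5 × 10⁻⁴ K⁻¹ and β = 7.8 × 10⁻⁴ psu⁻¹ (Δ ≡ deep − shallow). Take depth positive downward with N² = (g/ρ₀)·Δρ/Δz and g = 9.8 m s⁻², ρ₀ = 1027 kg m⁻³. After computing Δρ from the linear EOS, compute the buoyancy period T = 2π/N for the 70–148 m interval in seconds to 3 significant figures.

519 s

ΔT = -8.1 K, ΔS = -0.06 psu (deep − shallow).
Δρ/ρ₀ = −αΔT + βΔS = 1.215 × 10⁻³ − 4.68 × 10⁻⁵ = 1.1682 × 10⁻³, so Δρ ≈ 1.200 kg m⁻³.
N² = (g/ρ₀)·Δρ/Δz = g·(Δρ/ρ₀)/Δz = 9.8 × 1.1682 × 10⁻³ / 78 = 1.4677 × 10⁻⁴ s⁻².
N = √(1.4677 × 10⁻⁴) = 0.012115 rad s⁻¹ → T = 2π/N = 518.63 s ≈ 519 s.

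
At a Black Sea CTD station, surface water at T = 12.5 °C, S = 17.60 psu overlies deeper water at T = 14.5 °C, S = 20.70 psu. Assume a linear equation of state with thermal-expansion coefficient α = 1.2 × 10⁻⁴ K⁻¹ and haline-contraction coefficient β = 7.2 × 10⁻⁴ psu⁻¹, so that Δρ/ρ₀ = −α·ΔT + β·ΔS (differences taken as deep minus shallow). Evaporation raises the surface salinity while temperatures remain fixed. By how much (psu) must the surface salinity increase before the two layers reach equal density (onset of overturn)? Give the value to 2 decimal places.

2.77 psu

Neutral buoyancy requires −α(T_deep − T_surf) + β(S_deep − S_surf′) = 0.
S_surf′ = S_deep − (α/β)·ΔT = 20.70 − (1.2 × 10⁻⁴/7.2 × 10⁻⁴)·(+2.0) = 20.3667 psu.
Increase required: 20.3667 − 17.60 = 2.7667 psu.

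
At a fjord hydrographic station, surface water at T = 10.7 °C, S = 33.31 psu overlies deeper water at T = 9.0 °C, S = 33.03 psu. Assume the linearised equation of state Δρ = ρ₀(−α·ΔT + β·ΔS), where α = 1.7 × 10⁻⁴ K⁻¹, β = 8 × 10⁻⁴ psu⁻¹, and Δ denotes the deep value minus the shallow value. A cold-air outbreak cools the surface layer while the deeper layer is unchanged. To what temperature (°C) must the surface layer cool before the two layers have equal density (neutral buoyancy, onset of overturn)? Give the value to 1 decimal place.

10.3 °C

Neutral buoyancy requires Δρ = 0, i.e. −α(T_deep − T_surf′) + β(S_deep − S_surf) = 0.
T_surf′ = T_deep − (β/α)·ΔS = 9.0 − (8 × 10⁻⁴/1.7 × 10⁻⁴)·(-0.28) = 10.318 °C.
Cooling required: 10.7 − (10.318) = 0.382 °C.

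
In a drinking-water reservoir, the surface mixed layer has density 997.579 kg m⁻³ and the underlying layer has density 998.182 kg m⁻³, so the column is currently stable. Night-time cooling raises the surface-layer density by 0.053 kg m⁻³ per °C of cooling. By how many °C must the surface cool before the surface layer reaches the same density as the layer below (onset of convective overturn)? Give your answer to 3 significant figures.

Density deficit of the surface layer: 998.182 − 997.579 = 0.603 kg m⁻³.
Required change = 0.603 / 0.053 = 11.4 °C.

11.4 °C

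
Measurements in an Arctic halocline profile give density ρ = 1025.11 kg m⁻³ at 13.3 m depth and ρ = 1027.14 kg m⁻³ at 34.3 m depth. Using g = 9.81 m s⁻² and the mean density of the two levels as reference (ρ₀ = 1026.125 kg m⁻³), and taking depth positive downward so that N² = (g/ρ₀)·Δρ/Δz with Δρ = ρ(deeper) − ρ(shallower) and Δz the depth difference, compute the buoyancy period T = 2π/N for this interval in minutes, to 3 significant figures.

Δρ = 1027.14 − 1025.11 = 2.03 kg m⁻³ over Δz = 34.3 − 13.3 = 21 m.
N² = (9.81/1026.125) × (2.03/21) = 9.2416 × 10⁻⁴ s⁻².
N = √(9.2416 × 10⁻⁴) = 0.030400 rad s⁻¹, so T = 2π/N = 206.68 s = 3.4447 min ≈ 3.44 min.

3.44 min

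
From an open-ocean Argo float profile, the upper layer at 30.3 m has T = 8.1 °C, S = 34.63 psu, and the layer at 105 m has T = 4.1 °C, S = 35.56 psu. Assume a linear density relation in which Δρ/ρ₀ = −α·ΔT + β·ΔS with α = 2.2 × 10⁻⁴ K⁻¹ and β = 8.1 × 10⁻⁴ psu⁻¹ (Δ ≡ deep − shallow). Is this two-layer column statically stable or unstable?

stable

ΔT = 4.1 − 8.1 = -4.0 K and ΔS = 35.56 − 34.63 = +0.93 psu (deep − shallow).
−αΔT = 8.80 × 10⁻⁴; βΔS = 7.533 × 10⁻⁴; sum Δρ/ρ₀ = 1.6333 × 10⁻³.
Δρ/ρ₀ > 0, so Δρ > 0: deeper water is denser → statically stable.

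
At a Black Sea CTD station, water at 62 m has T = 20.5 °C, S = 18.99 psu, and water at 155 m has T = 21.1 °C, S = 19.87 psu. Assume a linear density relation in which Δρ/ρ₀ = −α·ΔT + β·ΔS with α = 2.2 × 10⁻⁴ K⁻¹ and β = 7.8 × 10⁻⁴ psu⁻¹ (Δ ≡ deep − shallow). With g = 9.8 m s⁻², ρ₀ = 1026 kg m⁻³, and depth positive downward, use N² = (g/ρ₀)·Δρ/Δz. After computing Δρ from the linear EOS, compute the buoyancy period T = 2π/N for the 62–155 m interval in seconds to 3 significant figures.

ΔT = +0.6 K, ΔS = +0.88 psu (deep − shallow).
Δρ/ρ₀ = −αΔT + βΔS = -1.32 × 10⁻⁴ + 6.864 × 10⁻⁴ = 5.544 × 10⁻⁴, so Δρ ≈ 0.5688 kg m⁻³.
N² = (g/ρ₀)·Δρ/Δz = g·(Δρ/ρ₀)/Δz = 9.8 × 5.544 × 10⁻⁴ / 93 = 5.8421 × 10⁻⁵ s⁻².
N = √(5.8421 × 10⁻⁵) = 7.6434 × 10⁻³ rad s⁻¹ → T = 2π/N = 822.04 s ≈ 822 s.

822 s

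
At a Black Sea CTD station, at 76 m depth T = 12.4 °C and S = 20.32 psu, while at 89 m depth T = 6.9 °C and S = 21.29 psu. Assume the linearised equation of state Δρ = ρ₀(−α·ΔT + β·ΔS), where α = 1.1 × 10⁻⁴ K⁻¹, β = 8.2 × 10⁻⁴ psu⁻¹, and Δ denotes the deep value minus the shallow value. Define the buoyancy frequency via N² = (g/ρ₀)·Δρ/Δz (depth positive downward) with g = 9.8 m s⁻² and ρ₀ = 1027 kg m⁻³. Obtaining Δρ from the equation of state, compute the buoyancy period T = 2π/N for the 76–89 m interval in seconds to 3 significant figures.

193 s

ΔT = -5.5 K, ΔS = +0.97 psu (deep − shallow).
Δρ/ρ₀ = −αΔT + βΔS = 6.05 × 10⁻⁴ + 7.954 × 10⁻⁴ = 1.4004 × 10⁻³, so Δρ ≈ 1.438 kg m⁻³.
N² = (g/ρ₀)·Δρ/Δz = g·(Δρ/ρ₀)/Δz = 9.8 × 1.4004 × 10⁻³ / 13 = 1.0557 × 10⁻³ s⁻².
N = √(1.0557 × 10⁻³) = 0.032492 rad s⁻¹ → T = 2π/N = 193.38 s ≈ 193 s.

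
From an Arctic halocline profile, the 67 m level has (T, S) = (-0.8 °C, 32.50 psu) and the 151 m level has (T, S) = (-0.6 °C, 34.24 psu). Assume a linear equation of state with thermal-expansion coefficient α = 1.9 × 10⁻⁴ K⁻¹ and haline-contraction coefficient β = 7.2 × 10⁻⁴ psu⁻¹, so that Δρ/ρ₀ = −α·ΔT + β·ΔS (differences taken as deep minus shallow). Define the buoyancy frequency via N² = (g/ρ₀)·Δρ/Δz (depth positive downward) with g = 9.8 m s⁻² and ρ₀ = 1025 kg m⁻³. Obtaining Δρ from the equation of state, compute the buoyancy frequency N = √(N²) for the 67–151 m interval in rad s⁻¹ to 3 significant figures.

0.0119 rad s⁻¹

ΔT = +0.2 K, ΔS = +1.74 psu (deep − shallow).
Δρ/ρ₀ = −αΔT + βΔS = -3.80 × 10⁻⁵ + 1.2528 × 10⁻³ = 1.2148 × 10⁻³, so Δρ ≈ 1.245 kg m⁻³.
N² = (g/ρ₀)·Δρ/Δz = g·(Δρ/ρ₀)/Δz = 9.8 × 1.2148 × 10⁻³ / 84 = 1.4173 × 10⁻⁴ s⁻².
N = √(1.4173 × 10⁻⁴) = 0.011905 rad s⁻¹ ≈ 0.0119 rad s⁻¹.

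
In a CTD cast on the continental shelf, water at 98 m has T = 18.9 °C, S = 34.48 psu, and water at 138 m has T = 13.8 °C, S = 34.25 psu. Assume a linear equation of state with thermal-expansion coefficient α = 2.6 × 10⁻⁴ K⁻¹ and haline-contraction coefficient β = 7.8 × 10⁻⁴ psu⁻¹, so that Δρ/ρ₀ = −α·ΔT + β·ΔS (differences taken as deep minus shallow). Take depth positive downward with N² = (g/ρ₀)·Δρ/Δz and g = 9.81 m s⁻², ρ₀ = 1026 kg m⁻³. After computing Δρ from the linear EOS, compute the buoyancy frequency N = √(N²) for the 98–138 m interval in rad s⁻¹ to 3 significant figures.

ΔT = -5.1 K, ΔS = -0.23 psu (deep − shallow).
Δρ/ρ₀ = −αΔT + βΔS = 1.326 × 10⁻³ − 1.794 × 10⁻⁴ = 1.1466 × 10⁻³, so Δρ ≈ 1.176 kg m⁻³.
N² = (g/ρ₀)·Δρ/Δz = g·(Δρ/ρ₀)/Δz = 9.81 × 1.1466 × 10⁻³ / 40 = 2.8120 × 10⁻⁴ s⁻².
N = √(2.8120 × 10⁻⁴) = 0.016769 rad s⁻¹ ≈ 0.0168 rad s⁻¹.

0.0168 rad s⁻¹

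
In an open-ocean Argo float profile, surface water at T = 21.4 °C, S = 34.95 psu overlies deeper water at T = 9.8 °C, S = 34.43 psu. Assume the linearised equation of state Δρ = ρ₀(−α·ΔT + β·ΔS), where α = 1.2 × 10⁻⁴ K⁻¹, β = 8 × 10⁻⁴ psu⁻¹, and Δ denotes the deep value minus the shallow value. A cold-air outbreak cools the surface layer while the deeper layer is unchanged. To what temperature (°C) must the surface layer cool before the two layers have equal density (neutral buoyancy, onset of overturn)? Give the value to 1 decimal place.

Neutral buoyancy requires Δρ = 0, i.e. −α(T_deep − T_surf′) + β(S_deep − S_surf) = 0.
T_surf′ = T_deep − (β/α)·ΔS = 9.8 − (8 × 10⁻⁴/1.2 × 10⁻⁴)·(-0.52) = 13.267 °C.
Cooling required: 21.4 − (13.267) = 8.133 °C.

13.3 °C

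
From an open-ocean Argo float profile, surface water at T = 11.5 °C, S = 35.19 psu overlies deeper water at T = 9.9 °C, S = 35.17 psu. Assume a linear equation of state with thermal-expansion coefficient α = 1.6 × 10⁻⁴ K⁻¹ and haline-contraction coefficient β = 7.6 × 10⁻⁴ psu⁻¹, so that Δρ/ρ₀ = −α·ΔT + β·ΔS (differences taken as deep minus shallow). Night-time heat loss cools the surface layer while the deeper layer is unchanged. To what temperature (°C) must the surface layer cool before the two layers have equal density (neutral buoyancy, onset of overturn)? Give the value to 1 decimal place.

Neutral buoyancy requires Δρ = 0, i.e. −α(T_deep − T_surf′) + β(S_deep − S_surf) = 0.
T_surf′ = T_deep − (β/α)·ΔS = 9.9 − (7.6 × 10⁻⁴/1.6 × 10⁻⁴)·(-0.02) = 9.995 °C.
Cooling required: 11.5 − (9.995) = 1.505 °C.

10.0 °C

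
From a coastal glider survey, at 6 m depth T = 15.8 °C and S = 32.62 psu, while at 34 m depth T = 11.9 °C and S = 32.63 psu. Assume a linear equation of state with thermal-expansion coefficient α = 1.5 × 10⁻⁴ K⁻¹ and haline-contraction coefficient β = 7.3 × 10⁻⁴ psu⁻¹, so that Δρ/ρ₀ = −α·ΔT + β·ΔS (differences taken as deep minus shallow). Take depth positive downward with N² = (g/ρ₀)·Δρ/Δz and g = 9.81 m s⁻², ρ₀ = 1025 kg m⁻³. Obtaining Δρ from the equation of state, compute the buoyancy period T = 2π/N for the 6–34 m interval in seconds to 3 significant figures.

ΔT = -3.9 K, ΔS = +0.01 psu (deep − shallow).
Δρ/ρ₀ = −αΔT + βΔS = 5.85 × 10⁻⁴ + 7.30 × 10⁻⁶ = 5.923 × 10⁻⁴, so Δρ ≈ 0.6071 kg m⁻³.
N² = (g/ρ₀)·Δρ/Δz = g·(Δρ/ρ₀)/Δz = 9.81 × 5.923 × 10⁻⁴ / 28 = 2.0752 × 10⁻⁴ s⁻².
N = √(2.0752 × 10⁻⁴) = 0.014406 rad s⁻¹ → T = 2π/N = 436.15 s ≈ 436 s.

436 s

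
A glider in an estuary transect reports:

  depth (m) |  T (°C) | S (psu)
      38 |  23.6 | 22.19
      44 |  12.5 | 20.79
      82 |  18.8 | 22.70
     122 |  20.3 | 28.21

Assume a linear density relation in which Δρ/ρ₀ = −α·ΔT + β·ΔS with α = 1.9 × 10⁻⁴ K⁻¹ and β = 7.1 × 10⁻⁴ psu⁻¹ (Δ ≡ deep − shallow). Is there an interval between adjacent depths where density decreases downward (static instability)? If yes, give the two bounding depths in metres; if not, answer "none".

none

Evaluate Δρ/ρ₀ = −αΔT + βΔS across each adjacent pair:
  38–44 m: −αΔT+βΔS = −(1.9 × 10⁻⁴)(-11.1)+(7.1 × 10⁻⁴)(-1.40) = 1.1 × 10⁻³ → stable
  44–82 m: −αΔT+βΔS = −(1.9 × 10⁻⁴)(+6.3)+(7.1 × 10⁻⁴)(+1.91) = 1.6 × 10⁻⁴ → stable
  82–122 m: −αΔT+βΔS = −(1.9 × 10⁻⁴)(+1.5)+(7.1 × 10⁻⁴)(+5.51) = 3.6 × 10⁻³ → stable
Every interval has Δρ > 0: the column is stably stratified throughout.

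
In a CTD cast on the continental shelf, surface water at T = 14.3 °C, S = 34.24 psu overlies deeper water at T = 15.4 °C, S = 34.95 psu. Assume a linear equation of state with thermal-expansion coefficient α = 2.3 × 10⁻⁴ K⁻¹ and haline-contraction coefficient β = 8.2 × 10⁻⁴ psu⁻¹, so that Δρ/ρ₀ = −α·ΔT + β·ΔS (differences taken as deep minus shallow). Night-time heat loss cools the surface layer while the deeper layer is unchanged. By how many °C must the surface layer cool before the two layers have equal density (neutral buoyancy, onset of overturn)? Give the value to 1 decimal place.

Neutral buoyancy requires Δρ = 0, i.e. −α(T_deep − T_surf′) + β(S_deep − S_surf) = 0.
T_surf′ = T_deep − (β/α)·ΔS = 15.4 − (8.2 × 10⁻⁴/2.3 × 10⁻⁴)·(+0.71) = 12.869 °C.
Cooling required: 14.3 − (12.869) = 1.431 °C.

1.4 °C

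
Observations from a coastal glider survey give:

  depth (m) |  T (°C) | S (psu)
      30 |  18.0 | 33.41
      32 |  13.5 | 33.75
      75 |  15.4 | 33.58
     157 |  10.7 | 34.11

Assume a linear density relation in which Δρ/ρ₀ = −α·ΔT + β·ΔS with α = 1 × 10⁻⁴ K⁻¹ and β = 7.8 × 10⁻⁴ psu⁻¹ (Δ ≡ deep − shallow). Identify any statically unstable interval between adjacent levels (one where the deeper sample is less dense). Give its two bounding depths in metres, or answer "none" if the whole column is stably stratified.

Evaluate Δρ/ρ₀ = −αΔT + βΔS across each adjacent pair:
  30–32 m: −αΔT+βΔS = −(1 × 10⁻⁴)(-4.5)+(7.8 × 10⁻⁴)(+0.34) = 7.2 × 10⁻⁴ → stable
  32–75 m: −αΔT+βΔS = −(1 × 10⁻⁴)(+1.9)+(7.8 × 10⁻⁴)(-0.17) = -3.2 × 10⁻⁴ → UNSTABLE
  75–157 m: −αΔT+βΔS = −(1 × 10⁻⁴)(-4.7)+(7.8 × 10⁻⁴)(+0.53) = 8.8 × 10⁻⁴ → stable
The 32–75 m interval has Δρ < 0: lighter water underlies denser water.

32–75 m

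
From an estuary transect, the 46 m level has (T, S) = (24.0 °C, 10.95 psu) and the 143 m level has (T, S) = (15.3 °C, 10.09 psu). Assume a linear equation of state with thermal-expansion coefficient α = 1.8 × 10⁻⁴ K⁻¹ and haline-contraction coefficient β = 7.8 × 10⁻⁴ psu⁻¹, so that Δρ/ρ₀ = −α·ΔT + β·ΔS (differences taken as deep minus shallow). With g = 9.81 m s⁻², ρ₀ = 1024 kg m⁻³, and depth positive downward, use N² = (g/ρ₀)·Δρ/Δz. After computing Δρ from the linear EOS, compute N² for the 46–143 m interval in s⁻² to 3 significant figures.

9.05 × 10⁻⁵ s⁻²

ΔT = -8.7 K, ΔS = -0.86 psu (deep − shallow).
Δρ/ρ₀ = −αΔT + βΔS = 1.566 × 10⁻³ − 6.708 × 10⁻⁴ = 8.952 × 10⁻⁴, so Δρ ≈ 0.9167 kg m⁻³.
N² = (g/ρ₀)·Δρ/Δz = g·(Δρ/ρ₀)/Δz = 9.81 × 8.952 × 10⁻⁴ / 97 = 9.0535 × 10⁻⁵ s⁻² ≈ 9.05 × 10⁻⁵ s⁻².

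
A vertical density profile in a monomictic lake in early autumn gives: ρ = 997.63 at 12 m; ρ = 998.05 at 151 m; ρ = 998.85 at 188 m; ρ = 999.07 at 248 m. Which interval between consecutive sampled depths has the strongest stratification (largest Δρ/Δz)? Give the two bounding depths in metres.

Compute the density gradient over each adjacent pair:
  12–151 m: Δρ/Δz = 0.42/139 = 3.0 × 10⁻³ kg m⁻⁴
  151–188 m: Δρ/Δz = 0.80/37 = 0.022 kg m⁻⁴
  188–248 m: Δρ/Δz = 0.22/60 = 3.7 × 10⁻³ kg m⁻⁴
The largest gradient is in the 151–188 m interval — the pycnocline.

151–188 m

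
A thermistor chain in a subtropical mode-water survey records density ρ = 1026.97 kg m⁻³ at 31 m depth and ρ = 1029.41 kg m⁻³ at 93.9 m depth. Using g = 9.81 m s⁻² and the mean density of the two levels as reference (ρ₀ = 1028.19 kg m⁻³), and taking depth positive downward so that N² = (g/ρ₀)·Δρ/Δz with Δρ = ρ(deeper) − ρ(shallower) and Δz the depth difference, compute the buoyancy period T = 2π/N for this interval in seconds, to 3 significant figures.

327 s

Δρ = 1029.41 − 1026.97 = 2.44 kg m⁻³ over Δz = 93.9 − 31 = 62.9 m.
N² = (9.81/1028.19) × (2.44/62.9) = 3.7011 × 10⁻⁴ s⁻².
N = √(3.7011 × 10⁻⁴) = 0.019238 rad s⁻¹, so T = 2π/N = 326.60 s ≈ 327 s.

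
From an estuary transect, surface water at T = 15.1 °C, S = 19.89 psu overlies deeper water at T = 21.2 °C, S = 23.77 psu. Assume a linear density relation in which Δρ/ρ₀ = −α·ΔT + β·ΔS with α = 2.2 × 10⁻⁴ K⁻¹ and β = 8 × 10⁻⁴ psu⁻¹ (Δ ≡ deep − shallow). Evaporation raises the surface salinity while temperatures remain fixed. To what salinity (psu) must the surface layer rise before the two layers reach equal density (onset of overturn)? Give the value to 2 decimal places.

Neutral buoyancy requires −α(T_deep − T_surf) + β(S_deep − S_surf′) = 0.
S_surf′ = S_deep − (α/β)·ΔT = 23.77 − (2.2 × 10⁻⁴/8 × 10⁻⁴)·(+6.1) = 22.0925 psu.
Increase required: 22.0925 − 19.89 = 2.2025 psu.

22.09 psu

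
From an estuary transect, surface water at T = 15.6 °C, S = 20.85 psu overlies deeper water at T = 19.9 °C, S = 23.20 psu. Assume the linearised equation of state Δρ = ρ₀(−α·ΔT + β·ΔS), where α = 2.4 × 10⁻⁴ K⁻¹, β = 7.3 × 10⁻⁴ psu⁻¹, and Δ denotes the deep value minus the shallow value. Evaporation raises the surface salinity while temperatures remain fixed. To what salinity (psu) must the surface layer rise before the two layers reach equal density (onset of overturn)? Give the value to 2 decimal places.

Neutral buoyancy requires −α(T_deep − T_surf) + β(S_deep − S_surf′) = 0.
S_surf′ = S_deep − (α/β)·ΔT = 23.20 − (2.4 × 10⁻⁴/7.3 × 10⁻⁴)·(+4.3) = 21.7863 psu.
Increase required: 21.7863 − 20.85 = 0.9363 psu.

21.79 psu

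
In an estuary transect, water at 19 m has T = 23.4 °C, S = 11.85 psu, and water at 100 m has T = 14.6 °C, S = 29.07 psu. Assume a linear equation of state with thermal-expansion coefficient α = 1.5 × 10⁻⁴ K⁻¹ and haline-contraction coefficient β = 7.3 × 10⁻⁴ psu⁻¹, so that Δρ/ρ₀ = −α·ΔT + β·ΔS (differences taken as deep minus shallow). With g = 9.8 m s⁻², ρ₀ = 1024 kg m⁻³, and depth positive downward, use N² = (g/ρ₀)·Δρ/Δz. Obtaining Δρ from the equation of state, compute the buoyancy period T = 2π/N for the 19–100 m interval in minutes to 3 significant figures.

2.55 min

ΔT = -8.8 K, ΔS = +17.22 psu (deep − shallow).
Δρ/ρ₀ = −αΔT + βΔS = 1.32 × 10⁻³ + 0.0125706 = 0.0138906, so Δρ ≈ 14.22 kg m⁻³.
N² = (g/ρ₀)·Δρ/Δz = g·(Δρ/ρ₀)/Δz = 9.8 × 0.0138906 / 81 = 1.6806 × 10⁻³ s⁻².
N = √(1.6806 × 10⁻³) = 0.040995 rad s⁻¹ → T = 2π/N = 153.27 s = 2.5545 min ≈ 2.55 min.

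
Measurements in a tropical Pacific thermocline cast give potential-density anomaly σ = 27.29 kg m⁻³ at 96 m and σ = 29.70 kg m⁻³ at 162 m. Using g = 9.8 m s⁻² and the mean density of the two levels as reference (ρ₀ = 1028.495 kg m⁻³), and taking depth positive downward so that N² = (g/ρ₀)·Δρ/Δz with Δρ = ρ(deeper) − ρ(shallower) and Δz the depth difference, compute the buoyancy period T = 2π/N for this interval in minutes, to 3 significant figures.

5.61 min

Δρ = 1029.70 − 1027.29 = 2.41 kg m⁻³ over Δz = 162 − 96 = 66 m.
N² = (9.8/1028.495) × (2.41/66) = 3.4793 × 10⁻⁴ s⁻².
N = √(3.4793 × 10⁻⁴) = 0.018653 rad s⁻¹, so T = 2π/N = 336.85 s = 5.6142 min ≈ 5.61 min.
Since Δρ > 0 the layer is stably stratified.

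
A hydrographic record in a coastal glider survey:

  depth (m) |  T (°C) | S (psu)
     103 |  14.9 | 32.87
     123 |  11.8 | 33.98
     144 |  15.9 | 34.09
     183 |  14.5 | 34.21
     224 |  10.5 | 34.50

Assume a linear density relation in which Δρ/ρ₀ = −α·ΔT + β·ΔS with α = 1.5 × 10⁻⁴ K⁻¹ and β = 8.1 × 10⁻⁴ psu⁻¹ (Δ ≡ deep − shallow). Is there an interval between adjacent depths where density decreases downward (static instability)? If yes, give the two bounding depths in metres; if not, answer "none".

Evaluate Δρ/ρ₀ = −αΔT + βΔS across each adjacent pair:
  103–123 m: −αΔT+βΔS = −(1.5 × 10⁻⁴)(-3.1)+(8.1 × 10⁻⁴)(+1.11) = 1.4 × 10⁻³ → stable
  123–144 m: −αΔT+βΔS = −(1.5 × 10⁻⁴)(+4.1)+(8.1 × 10⁻⁴)(+0.11) = -5.3 × 10⁻⁴ → UNSTABLE
  144–183 m: −αΔT+βΔS = −(1.5 × 10⁻⁴)(-1.4)+(8.1 × 10⁻⁴)(+0.12) = 3.1 × 10⁻⁴ → stable
  183–224 m: −αΔT+βΔS = −(1.5 × 10⁻⁴)(-4.0)+(8.1 × 10⁻⁴)(+0.29) = 8.3 × 10⁻⁴ → stable
The 123–144 m interval has Δρ < 0: lighter water underlies denser water.

123–144 m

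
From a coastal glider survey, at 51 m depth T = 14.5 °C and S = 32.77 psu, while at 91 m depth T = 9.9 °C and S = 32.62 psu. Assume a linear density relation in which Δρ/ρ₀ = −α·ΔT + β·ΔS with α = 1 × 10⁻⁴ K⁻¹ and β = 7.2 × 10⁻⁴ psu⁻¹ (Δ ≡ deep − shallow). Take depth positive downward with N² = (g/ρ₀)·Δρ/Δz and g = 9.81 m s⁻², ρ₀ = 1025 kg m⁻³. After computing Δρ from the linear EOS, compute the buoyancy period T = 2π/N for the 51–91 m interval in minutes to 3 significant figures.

11.3 min

ΔT = -4.6 K, ΔS = -0.15 psu (deep − shallow).
Δρ/ρ₀ = −αΔT + βΔS = 4.60 × 10⁻⁴ − 1.08 × 10⁻⁴ = 3.52 × 10⁻⁴, so Δρ ≈ 0.3608 kg m⁻³.
N² = (g/ρ₀)·Δρ/Δz = g·(Δρ/ρ₀)/Δz = 9.81 × 3.52 × 10⁻⁴ / 40 = 8.6328 × 10⁻⁵ s⁻².
N = √(8.6328 × 10⁻⁵) = 9.2913 × 10⁻³ rad s⁻¹ → T = 2π/N = 676.24 s = 11.271 min ≈ 11.3 min.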